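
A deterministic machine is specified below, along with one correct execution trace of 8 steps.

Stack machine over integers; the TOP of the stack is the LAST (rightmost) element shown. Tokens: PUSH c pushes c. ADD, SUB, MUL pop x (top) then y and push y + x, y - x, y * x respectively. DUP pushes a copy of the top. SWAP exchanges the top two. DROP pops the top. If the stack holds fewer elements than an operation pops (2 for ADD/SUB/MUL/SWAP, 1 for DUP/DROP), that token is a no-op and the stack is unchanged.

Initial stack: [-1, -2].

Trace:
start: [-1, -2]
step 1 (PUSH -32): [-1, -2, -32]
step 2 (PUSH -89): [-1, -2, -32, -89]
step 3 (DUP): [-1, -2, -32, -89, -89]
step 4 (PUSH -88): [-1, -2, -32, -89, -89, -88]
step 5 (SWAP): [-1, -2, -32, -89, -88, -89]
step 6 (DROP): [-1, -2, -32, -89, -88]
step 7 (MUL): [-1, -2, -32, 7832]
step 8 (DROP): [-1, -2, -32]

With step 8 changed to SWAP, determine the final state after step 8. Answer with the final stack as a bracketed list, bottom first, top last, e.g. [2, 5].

[-1, -2, 7832, -32]

(re-executing from step 8 with the substitution; state before step 8: [-1, -2, -32, 7832])
step 8 (SWAP): [-1, -2, 7832, -32]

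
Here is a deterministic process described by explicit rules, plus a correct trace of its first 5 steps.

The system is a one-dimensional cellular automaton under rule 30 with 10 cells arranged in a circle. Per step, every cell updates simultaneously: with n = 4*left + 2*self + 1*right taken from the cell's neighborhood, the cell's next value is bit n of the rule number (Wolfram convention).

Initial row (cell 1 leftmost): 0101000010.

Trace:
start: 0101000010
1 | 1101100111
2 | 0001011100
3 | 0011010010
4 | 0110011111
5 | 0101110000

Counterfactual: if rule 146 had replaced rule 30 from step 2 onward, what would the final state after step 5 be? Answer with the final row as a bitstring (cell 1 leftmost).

(re-executing steps 2..5 under rule 146; state before step 2: 1101100111)
2 | 1000011011
3 | 0100100001
4 | 0011010010
5 | 0100001101

0100001101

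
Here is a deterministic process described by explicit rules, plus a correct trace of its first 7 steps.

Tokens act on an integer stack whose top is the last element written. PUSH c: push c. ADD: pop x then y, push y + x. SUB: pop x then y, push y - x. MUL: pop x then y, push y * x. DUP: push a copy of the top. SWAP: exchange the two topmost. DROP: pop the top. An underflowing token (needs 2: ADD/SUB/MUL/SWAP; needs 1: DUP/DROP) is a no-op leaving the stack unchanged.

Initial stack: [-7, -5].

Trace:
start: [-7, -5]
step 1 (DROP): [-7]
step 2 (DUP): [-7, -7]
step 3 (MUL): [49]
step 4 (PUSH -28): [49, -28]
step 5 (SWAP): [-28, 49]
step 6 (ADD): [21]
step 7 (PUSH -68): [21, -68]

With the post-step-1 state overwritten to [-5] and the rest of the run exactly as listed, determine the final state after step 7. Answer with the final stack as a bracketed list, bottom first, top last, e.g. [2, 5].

state after step 1 := [-5]
step 2 (DUP): [-5, -5]
step 3 (MUL): [25]
step 4 (PUSH -28): [25, -28]
step 5 (SWAP): [-28, 25]
step 6 (ADD): [-3]
step 7 (PUSH -68): [-3, -68]

[-3, -68]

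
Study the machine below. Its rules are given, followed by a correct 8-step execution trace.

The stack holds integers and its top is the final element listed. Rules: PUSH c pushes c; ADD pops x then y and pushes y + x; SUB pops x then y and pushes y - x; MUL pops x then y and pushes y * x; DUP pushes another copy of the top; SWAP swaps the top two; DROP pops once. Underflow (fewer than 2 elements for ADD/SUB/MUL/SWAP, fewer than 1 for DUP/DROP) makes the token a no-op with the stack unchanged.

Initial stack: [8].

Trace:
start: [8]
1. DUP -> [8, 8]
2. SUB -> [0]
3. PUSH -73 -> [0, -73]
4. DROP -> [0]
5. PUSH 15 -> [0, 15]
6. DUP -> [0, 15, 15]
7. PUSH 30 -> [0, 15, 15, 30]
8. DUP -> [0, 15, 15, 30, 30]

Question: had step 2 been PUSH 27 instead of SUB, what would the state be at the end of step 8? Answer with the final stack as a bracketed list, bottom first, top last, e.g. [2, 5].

(re-executing from step 2 with the substitution; state before step 2: [8, 8])
2. PUSH 27 -> [8, 8, 27]
3. PUSH -73 -> [8, 8, 27, -73]
4. DROP -> [8, 8, 27]
5. PUSH 15 -> [8, 8, 27, 15]
6. DUP -> [8, 8, 27, 15, 15]
7. PUSH 30 -> [8, 8, 27, 15, 15, 30]
8. DUP -> [8, 8, 27, 15, 15, 30, 30]

[8, 8, 27, 15, 15, 30, 30]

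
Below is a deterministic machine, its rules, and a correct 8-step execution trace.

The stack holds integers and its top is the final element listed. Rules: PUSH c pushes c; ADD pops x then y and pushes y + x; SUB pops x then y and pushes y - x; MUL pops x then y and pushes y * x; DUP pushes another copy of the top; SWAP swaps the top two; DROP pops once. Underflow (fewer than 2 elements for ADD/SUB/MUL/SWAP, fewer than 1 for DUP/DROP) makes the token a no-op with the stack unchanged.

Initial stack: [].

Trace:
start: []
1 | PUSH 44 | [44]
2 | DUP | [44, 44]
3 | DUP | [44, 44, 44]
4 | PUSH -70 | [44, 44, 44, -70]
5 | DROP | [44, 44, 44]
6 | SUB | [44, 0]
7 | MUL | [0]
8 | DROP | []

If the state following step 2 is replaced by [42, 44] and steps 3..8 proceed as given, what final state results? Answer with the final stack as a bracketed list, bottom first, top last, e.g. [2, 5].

state after step 2 := [42, 44]
3 | DUP | [42, 44, 44]
4 | PUSH -70 | [42, 44, 44, -70]
5 | DROP | [42, 44, 44]
6 | SUB | [42, 0]
7 | MUL | [0]
8 | DROP | []

[]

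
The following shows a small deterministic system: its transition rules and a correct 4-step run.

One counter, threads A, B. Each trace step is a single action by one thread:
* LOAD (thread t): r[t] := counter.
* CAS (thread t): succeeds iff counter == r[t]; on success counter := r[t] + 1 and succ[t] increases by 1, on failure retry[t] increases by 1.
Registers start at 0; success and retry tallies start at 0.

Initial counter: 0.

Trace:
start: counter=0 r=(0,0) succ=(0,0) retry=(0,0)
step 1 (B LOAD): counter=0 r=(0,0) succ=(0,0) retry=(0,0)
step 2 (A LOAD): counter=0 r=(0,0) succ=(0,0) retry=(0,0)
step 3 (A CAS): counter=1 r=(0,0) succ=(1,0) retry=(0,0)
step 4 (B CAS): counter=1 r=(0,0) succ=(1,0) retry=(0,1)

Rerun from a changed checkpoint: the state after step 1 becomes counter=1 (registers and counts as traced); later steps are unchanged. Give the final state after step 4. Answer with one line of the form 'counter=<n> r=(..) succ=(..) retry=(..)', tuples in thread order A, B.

counter=2 r=(1,0) succ=(1,0) retry=(0,1)

state after step 1 := counter=1 r=(0,0) succ=(0,0) retry=(0,0)
step 2 (A LOAD): counter=1 r=(1,0) succ=(0,0) retry=(0,0)
step 3 (A CAS): counter=2 r=(1,0) succ=(1,0) retry=(0,0)
step 4 (B CAS): counter=2 r=(1,0) succ=(1,0) retry=(0,1)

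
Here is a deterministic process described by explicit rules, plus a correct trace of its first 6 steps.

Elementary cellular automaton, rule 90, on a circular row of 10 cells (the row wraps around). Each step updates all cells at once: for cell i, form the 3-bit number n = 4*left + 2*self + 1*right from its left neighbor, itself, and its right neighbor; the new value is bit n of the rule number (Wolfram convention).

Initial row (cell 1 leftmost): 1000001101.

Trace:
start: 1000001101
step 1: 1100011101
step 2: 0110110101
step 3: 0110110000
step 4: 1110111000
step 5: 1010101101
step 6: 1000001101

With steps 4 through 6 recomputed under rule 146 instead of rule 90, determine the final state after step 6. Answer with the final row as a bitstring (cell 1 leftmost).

0010100000

(re-executing steps 4..6 under rule 146; state before step 4: 0110110000)
step 4: 1000001000
step 5: 0100010101
step 6: 0010100000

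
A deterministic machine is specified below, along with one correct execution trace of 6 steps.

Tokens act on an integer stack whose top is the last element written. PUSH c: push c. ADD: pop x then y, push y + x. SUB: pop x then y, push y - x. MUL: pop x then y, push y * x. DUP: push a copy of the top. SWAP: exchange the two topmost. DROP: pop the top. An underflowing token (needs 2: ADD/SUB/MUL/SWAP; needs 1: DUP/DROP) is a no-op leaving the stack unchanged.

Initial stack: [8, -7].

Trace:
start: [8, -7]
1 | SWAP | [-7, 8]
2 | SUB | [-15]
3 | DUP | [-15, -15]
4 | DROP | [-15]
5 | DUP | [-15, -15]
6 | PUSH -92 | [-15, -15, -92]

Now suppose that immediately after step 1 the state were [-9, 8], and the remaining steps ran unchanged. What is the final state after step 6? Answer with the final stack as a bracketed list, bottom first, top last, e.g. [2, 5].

state after step 1 := [-9, 8]
2 | SUB | [-17]
3 | DUP | [-17, -17]
4 | DROP | [-17]
5 | DUP | [-17, -17]
6 | PUSH -92 | [-17, -17, -92]

[-17, -17, -92]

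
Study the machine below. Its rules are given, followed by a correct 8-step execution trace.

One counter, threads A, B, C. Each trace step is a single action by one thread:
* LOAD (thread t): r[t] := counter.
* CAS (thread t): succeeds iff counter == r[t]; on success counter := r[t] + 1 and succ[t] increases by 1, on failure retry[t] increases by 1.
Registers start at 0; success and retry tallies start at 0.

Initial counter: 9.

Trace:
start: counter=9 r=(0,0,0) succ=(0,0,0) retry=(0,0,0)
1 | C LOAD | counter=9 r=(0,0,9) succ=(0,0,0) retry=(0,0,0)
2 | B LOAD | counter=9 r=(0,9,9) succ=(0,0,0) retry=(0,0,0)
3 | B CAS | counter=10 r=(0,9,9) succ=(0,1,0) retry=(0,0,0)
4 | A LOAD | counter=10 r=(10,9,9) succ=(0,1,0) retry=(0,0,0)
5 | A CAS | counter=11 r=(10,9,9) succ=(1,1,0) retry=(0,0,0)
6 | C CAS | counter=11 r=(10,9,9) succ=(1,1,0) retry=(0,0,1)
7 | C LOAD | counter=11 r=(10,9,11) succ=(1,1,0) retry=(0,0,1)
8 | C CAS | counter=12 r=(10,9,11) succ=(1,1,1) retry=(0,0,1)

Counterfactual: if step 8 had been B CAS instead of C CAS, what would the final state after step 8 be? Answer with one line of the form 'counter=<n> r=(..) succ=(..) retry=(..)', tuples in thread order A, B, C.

(re-executing from step 8 with the substitution; state before step 8: counter=11 r=(10,9,11) succ=(1,1,0) retry=(0,0,1))
8 | B CAS | counter=11 r=(10,9,11) succ=(1,1,0) retry=(0,1,1)

counter=11 r=(10,9,11) succ=(1,1,0) retry=(0,1,1)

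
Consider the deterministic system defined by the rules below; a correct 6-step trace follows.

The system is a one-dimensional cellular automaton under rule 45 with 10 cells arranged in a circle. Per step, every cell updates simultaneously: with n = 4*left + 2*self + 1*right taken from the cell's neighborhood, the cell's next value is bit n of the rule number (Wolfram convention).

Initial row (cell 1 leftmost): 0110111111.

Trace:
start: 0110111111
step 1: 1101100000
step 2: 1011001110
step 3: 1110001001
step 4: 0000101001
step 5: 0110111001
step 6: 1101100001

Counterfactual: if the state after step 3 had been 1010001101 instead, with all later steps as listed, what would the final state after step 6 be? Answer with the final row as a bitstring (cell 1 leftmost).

state after step 3 := 1010001101
step 4: 0110101011
step 5: 1101111110
step 6: 1011000001

1011000001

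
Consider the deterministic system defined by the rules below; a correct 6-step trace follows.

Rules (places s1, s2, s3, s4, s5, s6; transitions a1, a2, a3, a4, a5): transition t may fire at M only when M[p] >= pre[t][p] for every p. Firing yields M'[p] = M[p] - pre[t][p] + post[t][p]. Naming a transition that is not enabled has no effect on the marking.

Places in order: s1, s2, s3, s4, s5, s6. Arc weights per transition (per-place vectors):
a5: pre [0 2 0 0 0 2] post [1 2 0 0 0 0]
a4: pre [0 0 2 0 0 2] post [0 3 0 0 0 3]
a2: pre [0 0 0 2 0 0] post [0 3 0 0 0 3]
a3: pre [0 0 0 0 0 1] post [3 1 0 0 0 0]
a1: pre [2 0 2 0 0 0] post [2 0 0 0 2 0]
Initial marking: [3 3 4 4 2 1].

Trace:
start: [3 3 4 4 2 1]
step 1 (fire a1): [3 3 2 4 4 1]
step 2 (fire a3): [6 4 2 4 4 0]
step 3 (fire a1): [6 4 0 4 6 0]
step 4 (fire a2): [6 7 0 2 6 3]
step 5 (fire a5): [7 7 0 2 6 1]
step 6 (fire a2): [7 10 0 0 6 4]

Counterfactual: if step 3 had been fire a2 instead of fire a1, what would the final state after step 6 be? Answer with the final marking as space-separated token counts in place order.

7 10 2 0 4 4

(re-executing from step 3 with the substitution; state before step 3: [6 4 2 4 4 0])
step 3 (fire a2): [6 7 2 2 4 3]
step 4 (fire a2): [6 10 2 0 4 6]
step 5 (fire a5): [7 10 2 0 4 4]
step 6 (fire a2): [7 10 2 0 4 4]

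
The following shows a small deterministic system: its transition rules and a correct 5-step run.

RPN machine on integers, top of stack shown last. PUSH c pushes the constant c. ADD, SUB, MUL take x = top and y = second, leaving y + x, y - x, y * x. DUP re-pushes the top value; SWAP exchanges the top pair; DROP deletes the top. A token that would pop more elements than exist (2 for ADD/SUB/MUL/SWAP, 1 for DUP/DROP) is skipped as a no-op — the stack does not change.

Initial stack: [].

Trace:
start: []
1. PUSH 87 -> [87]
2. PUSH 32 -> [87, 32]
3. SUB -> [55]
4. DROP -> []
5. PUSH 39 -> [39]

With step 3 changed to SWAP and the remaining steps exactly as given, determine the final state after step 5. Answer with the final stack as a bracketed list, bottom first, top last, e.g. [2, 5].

(re-executing from step 3 with the substitution; state before step 3: [87, 32])
3. SWAP -> [32, 87]
4. DROP -> [32]
5. PUSH 39 -> [32, 39]

[32, 39]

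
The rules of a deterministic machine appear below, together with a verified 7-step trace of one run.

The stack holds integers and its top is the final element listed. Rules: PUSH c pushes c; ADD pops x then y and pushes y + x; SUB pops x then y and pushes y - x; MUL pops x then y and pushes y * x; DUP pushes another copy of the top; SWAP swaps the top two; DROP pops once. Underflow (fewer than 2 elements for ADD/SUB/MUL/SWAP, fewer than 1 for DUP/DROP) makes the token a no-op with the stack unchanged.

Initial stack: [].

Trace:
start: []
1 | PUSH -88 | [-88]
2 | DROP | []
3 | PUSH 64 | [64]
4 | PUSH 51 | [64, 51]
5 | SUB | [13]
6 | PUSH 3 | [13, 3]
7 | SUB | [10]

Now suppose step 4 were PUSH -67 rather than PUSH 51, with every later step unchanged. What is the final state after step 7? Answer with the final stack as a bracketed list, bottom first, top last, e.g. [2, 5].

[128]

(re-executing from step 4 with the substitution; state before step 4: [64])
4 | PUSH -67 | [64, -67]
5 | SUB | [131]
6 | PUSH 3 | [131, 3]
7 | SUB | [128]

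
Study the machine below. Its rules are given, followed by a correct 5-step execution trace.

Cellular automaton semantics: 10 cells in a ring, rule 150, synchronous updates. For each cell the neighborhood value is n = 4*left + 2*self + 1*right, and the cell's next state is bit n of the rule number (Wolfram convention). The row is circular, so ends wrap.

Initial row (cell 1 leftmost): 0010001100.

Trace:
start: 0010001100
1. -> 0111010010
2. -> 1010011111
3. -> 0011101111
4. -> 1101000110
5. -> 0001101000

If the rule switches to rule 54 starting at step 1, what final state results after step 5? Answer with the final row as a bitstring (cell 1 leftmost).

0000010001

(re-executing steps 1..5 under rule 54; state before step 1: 0010001100)
1. -> 0111010010
2. -> 1000111111
3. -> 0101000000
4. -> 1111100000
5. -> 0000010001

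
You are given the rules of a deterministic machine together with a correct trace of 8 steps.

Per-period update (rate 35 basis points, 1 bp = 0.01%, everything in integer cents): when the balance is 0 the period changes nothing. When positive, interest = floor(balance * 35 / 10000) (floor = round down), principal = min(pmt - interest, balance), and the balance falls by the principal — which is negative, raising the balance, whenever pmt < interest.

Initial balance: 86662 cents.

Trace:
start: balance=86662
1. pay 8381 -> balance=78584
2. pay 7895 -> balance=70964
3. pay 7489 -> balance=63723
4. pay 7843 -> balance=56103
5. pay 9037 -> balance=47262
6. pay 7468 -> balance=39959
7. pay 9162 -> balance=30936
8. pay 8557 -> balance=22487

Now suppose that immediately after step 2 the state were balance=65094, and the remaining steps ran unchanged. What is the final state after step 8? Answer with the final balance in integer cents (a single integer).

16492

state after step 2 := balance=65094
3. pay 7489 -> balance=57832
4. pay 7843 -> balance=50191
5. pay 9037 -> balance=41329
6. pay 7468 -> balance=34005
7. pay 9162 -> balance=24962
8. pay 8557 -> balance=16492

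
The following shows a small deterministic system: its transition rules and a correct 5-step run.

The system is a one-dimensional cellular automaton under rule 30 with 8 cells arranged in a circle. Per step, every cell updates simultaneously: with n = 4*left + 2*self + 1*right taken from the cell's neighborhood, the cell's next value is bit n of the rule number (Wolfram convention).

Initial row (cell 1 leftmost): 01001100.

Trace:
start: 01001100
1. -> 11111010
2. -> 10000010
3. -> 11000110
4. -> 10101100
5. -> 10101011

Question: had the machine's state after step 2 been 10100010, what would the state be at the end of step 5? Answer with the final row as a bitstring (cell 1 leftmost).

10111111

state after step 2 := 10100010
3. -> 10110110
4. -> 10100100
5. -> 10111111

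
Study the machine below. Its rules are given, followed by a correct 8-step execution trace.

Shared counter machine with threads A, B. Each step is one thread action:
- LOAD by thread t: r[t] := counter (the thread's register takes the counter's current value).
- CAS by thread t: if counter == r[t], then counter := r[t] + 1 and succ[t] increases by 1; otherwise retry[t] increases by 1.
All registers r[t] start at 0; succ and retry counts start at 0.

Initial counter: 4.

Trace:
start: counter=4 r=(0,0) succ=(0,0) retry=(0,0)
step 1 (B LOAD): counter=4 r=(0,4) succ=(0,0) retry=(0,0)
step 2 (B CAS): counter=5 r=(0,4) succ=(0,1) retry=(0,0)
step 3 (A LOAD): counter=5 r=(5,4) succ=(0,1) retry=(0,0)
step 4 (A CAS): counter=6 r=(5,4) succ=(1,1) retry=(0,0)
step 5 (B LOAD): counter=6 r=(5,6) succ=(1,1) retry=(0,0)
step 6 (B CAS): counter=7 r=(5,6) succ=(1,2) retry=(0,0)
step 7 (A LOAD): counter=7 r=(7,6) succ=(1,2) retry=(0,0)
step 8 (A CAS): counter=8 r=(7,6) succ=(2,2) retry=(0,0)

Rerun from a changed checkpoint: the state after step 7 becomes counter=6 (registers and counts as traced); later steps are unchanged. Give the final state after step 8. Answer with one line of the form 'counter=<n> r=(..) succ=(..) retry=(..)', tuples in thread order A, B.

counter=6 r=(7,6) succ=(1,2) retry=(1,0)

state after step 7 := counter=6 r=(7,6) succ=(1,2) retry=(0,0)
step 8 (A CAS): counter=6 r=(7,6) succ=(1,2) retry=(1,0)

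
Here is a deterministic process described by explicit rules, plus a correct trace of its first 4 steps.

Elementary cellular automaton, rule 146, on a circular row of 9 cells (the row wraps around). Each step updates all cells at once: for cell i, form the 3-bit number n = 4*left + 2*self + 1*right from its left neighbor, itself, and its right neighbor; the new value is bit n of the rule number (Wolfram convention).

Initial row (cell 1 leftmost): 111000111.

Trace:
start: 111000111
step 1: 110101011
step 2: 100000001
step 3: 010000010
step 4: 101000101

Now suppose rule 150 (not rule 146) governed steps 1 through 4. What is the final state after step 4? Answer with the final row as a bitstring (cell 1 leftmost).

101000101

(re-executing steps 1..4 under rule 150; state before step 1: 111000111)
step 1: 110101011
step 2: 100101001
step 3: 011101110
step 4: 101000101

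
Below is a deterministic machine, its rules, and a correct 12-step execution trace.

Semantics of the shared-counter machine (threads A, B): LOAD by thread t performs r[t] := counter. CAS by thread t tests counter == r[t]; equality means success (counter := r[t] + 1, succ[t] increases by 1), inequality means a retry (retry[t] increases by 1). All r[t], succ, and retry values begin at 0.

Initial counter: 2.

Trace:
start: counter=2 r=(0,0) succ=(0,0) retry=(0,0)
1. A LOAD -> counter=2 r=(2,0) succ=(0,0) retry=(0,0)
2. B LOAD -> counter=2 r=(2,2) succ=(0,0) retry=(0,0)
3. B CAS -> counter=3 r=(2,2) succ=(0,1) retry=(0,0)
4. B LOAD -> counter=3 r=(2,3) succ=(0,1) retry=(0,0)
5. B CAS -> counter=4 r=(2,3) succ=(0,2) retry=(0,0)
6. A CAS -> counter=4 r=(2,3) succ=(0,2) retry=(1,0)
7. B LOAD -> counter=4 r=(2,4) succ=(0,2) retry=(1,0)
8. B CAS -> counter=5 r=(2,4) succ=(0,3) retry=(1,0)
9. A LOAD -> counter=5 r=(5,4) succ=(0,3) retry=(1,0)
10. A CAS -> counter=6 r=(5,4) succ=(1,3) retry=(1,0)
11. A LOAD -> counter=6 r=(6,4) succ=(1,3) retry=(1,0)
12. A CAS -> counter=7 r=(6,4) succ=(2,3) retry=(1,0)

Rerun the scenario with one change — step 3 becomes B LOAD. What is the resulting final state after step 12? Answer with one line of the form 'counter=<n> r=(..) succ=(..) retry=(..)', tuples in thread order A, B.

(re-executing from step 3 with the substitution; state before step 3: counter=2 r=(2,2) succ=(0,0) retry=(0,0))
3. B LOAD -> counter=2 r=(2,2) succ=(0,0) retry=(0,0)
4. B LOAD -> counter=2 r=(2,2) succ=(0,0) retry=(0,0)
5. B CAS -> counter=3 r=(2,2) succ=(0,1) retry=(0,0)
6. A CAS -> counter=3 r=(2,2) succ=(0,1) retry=(1,0)
7. B LOAD -> counter=3 r=(2,3) succ=(0,1) retry=(1,0)
8. B CAS -> counter=4 r=(2,3) succ=(0,2) retry=(1,0)
9. A LOAD -> counter=4 r=(4,3) succ=(0,2) retry=(1,0)
10. A CAS -> counter=5 r=(4,3) succ=(1,2) retry=(1,0)
11. A LOAD -> counter=5 r=(5,3) succ=(1,2) retry=(1,0)
12. A CAS -> counter=6 r=(5,3) succ=(2,2) retry=(1,0)

counter=6 r=(5,3) succ=(2,2) retry=(1,0)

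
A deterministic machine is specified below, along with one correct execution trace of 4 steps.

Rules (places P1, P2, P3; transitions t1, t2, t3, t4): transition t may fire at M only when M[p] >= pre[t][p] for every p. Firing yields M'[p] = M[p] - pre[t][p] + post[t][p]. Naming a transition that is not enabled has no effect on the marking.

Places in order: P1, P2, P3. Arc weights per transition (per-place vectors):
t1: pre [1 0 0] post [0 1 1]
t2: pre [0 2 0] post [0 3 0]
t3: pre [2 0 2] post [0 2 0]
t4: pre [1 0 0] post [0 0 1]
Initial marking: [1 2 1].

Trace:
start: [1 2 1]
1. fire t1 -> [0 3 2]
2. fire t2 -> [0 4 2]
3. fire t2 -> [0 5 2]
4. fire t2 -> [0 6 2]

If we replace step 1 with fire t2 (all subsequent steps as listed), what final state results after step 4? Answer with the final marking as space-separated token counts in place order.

(re-executing from step 1 with the substitution; state before step 1: [1 2 1])
1. fire t2 -> [1 3 1]
2. fire t2 -> [1 4 1]
3. fire t2 -> [1 5 1]
4. fire t2 -> [1 6 1]

1 6 1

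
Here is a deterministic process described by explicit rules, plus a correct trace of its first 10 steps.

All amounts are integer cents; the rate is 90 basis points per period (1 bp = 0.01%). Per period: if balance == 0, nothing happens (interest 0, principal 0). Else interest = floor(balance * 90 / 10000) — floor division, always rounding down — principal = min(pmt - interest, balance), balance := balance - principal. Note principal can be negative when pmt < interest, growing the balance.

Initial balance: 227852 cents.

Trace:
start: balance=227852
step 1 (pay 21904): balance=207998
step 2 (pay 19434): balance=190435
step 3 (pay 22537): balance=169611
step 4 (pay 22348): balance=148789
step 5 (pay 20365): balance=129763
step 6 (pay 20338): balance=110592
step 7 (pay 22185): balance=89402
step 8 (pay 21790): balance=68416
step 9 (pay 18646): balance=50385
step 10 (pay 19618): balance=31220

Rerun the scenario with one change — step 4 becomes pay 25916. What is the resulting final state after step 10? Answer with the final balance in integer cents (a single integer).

27454

(re-executing from step 4 with the substitution; state before step 4: balance=169611)
step 4 (pay 25916): balance=145221
step 5 (pay 20365): balance=126162
step 6 (pay 20338): balance=106959
step 7 (pay 22185): balance=85736
step 8 (pay 21790): balance=64717
step 9 (pay 18646): balance=46653
step 10 (pay 19618): balance=27454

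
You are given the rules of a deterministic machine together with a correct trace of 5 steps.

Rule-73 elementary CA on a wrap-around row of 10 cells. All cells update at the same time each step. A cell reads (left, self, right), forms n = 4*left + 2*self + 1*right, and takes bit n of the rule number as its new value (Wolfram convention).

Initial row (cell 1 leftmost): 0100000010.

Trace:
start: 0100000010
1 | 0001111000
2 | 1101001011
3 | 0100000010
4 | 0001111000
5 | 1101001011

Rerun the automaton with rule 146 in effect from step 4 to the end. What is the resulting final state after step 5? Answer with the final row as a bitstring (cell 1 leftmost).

0001001000

(re-executing steps 4..5 under rule 146; state before step 4: 0100000010)
4 | 1010000101
5 | 0001001000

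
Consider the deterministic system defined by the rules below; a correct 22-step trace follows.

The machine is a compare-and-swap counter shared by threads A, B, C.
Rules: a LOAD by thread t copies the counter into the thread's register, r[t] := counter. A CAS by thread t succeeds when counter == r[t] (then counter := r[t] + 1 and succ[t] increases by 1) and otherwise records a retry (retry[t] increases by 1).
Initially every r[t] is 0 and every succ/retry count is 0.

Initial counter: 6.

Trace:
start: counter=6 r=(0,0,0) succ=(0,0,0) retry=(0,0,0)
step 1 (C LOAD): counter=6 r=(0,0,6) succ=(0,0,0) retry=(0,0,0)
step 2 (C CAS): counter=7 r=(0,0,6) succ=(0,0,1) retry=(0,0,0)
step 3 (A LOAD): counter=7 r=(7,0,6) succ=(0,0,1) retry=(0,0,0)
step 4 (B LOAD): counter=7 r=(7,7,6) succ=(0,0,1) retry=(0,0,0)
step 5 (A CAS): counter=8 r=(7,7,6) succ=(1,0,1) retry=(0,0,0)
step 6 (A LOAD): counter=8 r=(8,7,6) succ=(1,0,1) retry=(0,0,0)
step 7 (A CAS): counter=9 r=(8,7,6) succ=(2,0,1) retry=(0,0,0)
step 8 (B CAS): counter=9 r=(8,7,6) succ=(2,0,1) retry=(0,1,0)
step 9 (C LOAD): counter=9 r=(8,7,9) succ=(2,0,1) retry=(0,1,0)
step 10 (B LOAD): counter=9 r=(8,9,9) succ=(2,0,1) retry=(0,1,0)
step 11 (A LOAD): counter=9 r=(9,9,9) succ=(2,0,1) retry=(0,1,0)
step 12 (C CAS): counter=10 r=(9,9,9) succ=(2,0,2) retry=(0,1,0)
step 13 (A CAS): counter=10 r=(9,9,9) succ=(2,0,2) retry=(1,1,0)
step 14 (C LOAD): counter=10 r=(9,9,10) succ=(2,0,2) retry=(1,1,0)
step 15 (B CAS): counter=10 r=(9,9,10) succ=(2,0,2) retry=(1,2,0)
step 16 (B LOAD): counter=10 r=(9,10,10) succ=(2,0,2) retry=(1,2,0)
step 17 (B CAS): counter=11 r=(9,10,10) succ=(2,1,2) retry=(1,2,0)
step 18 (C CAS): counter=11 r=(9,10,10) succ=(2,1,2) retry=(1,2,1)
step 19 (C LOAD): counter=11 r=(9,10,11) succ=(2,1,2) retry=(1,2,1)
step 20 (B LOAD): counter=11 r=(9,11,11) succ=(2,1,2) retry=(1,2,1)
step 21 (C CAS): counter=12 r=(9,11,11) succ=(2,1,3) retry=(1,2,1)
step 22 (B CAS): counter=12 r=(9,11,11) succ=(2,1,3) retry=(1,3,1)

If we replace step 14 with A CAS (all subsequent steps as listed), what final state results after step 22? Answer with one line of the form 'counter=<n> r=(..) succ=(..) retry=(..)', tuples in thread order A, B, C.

counter=12 r=(9,11,11) succ=(2,1,3) retry=(2,3,1)

(re-executing from step 14 with the substitution; state before step 14: counter=10 r=(9,9,9) succ=(2,0,2) retry=(1,1,0))
step 14 (A CAS): counter=10 r=(9,9,9) succ=(2,0,2) retry=(2,1,0)
step 15 (B CAS): counter=10 r=(9,9,9) succ=(2,0,2) retry=(2,2,0)
step 16 (B LOAD): counter=10 r=(9,10,9) succ=(2,0,2) retry=(2,2,0)
step 17 (B CAS): counter=11 r=(9,10,9) succ=(2,1,2) retry=(2,2,0)
step 18 (C CAS): counter=11 r=(9,10,9) succ=(2,1,2) retry=(2,2,1)
step 19 (C LOAD): counter=11 r=(9,10,11) succ=(2,1,2) retry=(2,2,1)
step 20 (B LOAD): counter=11 r=(9,11,11) succ=(2,1,2) retry=(2,2,1)
step 21 (C CAS): counter=12 r=(9,11,11) succ=(2,1,3) retry=(2,2,1)
step 22 (B CAS): counter=12 r=(9,11,11) succ=(2,1,3) retry=(2,3,1)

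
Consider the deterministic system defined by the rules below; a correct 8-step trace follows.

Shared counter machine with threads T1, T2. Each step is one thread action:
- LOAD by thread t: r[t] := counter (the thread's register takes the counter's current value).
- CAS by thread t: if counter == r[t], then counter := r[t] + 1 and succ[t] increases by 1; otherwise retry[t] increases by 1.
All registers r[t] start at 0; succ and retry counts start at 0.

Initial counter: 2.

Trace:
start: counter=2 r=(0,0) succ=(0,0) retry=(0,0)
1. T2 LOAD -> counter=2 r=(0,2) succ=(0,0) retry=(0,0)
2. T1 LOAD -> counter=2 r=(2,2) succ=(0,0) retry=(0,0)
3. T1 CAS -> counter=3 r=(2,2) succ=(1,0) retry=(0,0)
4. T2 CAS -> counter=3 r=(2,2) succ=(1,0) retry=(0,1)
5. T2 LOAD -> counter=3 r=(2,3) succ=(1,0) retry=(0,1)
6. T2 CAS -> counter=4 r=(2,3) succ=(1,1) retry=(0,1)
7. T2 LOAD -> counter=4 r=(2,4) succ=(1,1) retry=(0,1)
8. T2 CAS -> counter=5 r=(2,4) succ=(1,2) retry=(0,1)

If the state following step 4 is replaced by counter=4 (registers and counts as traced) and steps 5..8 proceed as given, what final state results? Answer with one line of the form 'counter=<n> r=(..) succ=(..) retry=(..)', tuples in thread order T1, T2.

state after step 4 := counter=4 r=(2,2) succ=(1,0) retry=(0,1)
5. T2 LOAD -> counter=4 r=(2,4) succ=(1,0) retry=(0,1)
6. T2 CAS -> counter=5 r=(2,4) succ=(1,1) retry=(0,1)
7. T2 LOAD -> counter=5 r=(2,5) succ=(1,1) retry=(0,1)
8. T2 CAS -> counter=6 r=(2,5) succ=(1,2) retry=(0,1)

counter=6 r=(2,5) succ=(1,2) retry=(0,1)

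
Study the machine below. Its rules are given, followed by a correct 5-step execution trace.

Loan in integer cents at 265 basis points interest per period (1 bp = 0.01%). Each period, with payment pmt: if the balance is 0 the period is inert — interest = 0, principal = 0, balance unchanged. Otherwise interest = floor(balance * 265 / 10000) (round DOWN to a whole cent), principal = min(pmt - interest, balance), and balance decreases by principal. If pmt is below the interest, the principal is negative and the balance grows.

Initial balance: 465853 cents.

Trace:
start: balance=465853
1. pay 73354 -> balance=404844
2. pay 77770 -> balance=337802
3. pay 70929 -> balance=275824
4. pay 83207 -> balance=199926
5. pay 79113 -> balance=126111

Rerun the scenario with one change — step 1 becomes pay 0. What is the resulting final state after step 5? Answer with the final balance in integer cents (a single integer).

(re-executing from step 1 with the substitution; state before step 1: balance=465853)
1. pay 0 -> balance=478198
2. pay 77770 -> balance=413100
3. pay 70929 -> balance=353118
4. pay 83207 -> balance=279268
5. pay 79113 -> balance=207555

207555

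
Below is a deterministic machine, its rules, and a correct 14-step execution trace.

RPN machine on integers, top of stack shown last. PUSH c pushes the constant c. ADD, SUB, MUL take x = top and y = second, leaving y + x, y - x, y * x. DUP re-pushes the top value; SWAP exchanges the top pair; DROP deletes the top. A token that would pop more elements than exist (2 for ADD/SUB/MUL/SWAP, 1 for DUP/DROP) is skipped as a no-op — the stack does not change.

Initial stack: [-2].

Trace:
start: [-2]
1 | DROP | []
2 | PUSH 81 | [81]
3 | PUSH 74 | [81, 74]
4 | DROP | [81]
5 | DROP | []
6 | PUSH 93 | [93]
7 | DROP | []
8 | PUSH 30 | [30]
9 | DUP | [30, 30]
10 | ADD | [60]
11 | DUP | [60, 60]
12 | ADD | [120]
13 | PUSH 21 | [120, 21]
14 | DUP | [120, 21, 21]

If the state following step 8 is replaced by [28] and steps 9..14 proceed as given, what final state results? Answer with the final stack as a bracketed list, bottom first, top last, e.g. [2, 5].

state after step 8 := [28]
9 | DUP | [28, 28]
10 | ADD | [56]
11 | DUP | [56, 56]
12 | ADD | [112]
13 | PUSH 21 | [112, 21]
14 | DUP | [112, 21, 21]

[112, 21, 21]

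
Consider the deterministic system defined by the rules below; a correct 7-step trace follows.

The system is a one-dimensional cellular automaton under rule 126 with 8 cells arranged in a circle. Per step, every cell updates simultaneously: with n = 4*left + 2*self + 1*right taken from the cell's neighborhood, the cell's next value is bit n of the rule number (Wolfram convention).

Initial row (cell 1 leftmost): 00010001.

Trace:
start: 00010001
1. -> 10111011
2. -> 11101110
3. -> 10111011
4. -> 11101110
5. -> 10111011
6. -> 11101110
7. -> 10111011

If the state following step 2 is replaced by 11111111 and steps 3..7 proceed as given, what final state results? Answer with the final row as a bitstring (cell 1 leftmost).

state after step 2 := 11111111
3. -> 00000000
4. -> 00000000
5. -> 00000000
6. -> 00000000
7. -> 00000000

00000000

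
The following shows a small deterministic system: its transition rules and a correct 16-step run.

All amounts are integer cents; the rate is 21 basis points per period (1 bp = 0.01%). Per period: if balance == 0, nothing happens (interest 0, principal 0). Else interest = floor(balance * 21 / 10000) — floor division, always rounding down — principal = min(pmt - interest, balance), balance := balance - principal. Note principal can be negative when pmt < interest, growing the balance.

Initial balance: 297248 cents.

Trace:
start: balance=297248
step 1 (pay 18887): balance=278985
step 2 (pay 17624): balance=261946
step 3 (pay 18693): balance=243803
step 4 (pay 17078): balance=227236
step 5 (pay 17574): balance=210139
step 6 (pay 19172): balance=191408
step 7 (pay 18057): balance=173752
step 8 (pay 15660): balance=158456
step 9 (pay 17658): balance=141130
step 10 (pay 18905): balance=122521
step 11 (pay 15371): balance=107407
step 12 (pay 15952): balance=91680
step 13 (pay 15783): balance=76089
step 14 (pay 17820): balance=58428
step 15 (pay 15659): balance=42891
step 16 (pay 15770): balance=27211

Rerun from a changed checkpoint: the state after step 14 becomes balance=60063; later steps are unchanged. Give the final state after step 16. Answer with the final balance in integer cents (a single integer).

state after step 14 := balance=60063
step 15 (pay 15659): balance=44530
step 16 (pay 15770): balance=28853

28853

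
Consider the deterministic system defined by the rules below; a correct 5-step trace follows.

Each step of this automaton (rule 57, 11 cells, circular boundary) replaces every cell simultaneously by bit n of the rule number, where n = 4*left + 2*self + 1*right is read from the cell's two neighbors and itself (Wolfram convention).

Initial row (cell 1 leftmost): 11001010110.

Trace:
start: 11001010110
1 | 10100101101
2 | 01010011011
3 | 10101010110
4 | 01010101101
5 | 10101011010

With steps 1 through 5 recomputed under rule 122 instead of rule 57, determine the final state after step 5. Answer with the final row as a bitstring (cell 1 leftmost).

11110001111

(re-executing steps 1..5 under rule 122; state before step 1: 11001010110)
1 | 11110101111
2 | 00011011000
3 | 00111111100
4 | 01100000110
5 | 11110001111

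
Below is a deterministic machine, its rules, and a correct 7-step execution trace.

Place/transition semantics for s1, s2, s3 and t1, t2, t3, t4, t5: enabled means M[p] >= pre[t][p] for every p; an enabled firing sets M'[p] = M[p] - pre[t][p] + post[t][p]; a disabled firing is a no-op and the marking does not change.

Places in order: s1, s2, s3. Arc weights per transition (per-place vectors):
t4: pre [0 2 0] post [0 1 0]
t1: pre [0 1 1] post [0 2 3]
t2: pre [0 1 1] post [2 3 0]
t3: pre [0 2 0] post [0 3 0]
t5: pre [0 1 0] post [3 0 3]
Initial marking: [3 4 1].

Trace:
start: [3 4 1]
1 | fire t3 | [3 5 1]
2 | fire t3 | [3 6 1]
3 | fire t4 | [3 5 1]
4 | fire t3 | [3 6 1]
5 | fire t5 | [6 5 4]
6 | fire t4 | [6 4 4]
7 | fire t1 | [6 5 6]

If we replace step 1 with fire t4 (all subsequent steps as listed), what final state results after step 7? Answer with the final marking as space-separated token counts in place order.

(re-executing from step 1 with the substitution; state before step 1: [3 4 1])
1 | fire t4 | [3 3 1]
2 | fire t3 | [3 4 1]
3 | fire t4 | [3 3 1]
4 | fire t3 | [3 4 1]
5 | fire t5 | [6 3 4]
6 | fire t4 | [6 2 4]
7 | fire t1 | [6 3 6]

6 3 6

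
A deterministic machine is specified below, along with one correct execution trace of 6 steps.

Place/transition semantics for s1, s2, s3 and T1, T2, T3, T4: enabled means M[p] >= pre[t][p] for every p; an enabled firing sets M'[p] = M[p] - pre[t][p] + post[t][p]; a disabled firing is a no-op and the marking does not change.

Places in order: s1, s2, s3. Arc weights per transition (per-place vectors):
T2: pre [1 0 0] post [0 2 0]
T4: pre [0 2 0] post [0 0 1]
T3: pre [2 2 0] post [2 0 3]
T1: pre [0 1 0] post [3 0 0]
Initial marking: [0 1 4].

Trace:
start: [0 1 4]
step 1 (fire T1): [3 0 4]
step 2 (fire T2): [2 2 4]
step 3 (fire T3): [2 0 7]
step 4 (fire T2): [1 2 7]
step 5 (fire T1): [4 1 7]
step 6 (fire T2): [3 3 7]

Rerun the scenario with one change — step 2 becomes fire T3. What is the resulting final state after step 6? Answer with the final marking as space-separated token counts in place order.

4 3 4

(re-executing from step 2 with the substitution; state before step 2: [3 0 4])
step 2 (fire T3): [3 0 4]
step 3 (fire T3): [3 0 4]
step 4 (fire T2): [2 2 4]
step 5 (fire T1): [5 1 4]
step 6 (fire T2): [4 3 4]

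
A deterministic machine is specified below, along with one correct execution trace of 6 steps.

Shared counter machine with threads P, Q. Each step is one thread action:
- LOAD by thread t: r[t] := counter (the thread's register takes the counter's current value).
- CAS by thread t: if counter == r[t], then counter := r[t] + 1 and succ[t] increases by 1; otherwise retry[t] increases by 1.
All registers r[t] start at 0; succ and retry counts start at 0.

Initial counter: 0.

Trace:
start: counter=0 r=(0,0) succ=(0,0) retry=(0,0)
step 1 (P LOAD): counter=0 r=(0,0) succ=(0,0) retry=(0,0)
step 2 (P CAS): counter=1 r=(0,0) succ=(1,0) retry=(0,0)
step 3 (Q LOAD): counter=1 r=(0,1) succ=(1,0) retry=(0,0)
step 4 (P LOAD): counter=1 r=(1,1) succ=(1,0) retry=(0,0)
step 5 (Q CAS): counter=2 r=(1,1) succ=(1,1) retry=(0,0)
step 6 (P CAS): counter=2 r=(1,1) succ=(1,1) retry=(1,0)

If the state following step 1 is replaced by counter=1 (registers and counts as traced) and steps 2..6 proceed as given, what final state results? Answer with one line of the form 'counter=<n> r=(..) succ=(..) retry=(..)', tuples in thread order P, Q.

counter=2 r=(1,1) succ=(0,1) retry=(2,0)

state after step 1 := counter=1 r=(0,0) succ=(0,0) retry=(0,0)
step 2 (P CAS): counter=1 r=(0,0) succ=(0,0) retry=(1,0)
step 3 (Q LOAD): counter=1 r=(0,1) succ=(0,0) retry=(1,0)
step 4 (P LOAD): counter=1 r=(1,1) succ=(0,0) retry=(1,0)
step 5 (Q CAS): counter=2 r=(1,1) succ=(0,1) retry=(1,0)
step 6 (P CAS): counter=2 r=(1,1) succ=(0,1) retry=(2,0)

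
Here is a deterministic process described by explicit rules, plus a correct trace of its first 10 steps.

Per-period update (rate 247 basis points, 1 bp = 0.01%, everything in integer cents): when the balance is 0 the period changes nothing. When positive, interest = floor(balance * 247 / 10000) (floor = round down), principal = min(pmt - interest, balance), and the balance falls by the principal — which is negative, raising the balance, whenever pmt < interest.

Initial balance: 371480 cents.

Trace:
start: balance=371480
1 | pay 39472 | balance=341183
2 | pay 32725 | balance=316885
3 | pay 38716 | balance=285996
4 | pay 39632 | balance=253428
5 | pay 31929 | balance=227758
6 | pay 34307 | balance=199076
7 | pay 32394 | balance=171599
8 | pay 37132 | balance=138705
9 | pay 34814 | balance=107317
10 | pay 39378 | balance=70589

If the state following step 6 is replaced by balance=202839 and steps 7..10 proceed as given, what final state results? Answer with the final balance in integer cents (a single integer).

state after step 6 := balance=202839
7 | pay 32394 | balance=175455
8 | pay 37132 | balance=142656
9 | pay 34814 | balance=111365
10 | pay 39378 | balance=74737

74737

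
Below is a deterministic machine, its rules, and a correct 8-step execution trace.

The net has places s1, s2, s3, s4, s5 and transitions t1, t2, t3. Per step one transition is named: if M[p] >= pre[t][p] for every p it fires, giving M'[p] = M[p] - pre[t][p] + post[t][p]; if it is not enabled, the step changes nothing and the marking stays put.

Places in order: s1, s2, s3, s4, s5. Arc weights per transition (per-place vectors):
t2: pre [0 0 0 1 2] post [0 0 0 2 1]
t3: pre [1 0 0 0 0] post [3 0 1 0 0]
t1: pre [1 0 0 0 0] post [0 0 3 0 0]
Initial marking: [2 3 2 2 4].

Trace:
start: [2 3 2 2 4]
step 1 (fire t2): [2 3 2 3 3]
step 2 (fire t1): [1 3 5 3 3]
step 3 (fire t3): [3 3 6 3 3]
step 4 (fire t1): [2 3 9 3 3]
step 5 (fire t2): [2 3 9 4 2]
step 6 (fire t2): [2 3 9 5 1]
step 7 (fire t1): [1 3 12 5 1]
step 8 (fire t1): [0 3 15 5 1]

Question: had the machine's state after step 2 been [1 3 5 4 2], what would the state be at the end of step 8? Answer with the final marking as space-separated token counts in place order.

0 3 15 5 1

state after step 2 := [1 3 5 4 2]
step 3 (fire t3): [3 3 6 4 2]
step 4 (fire t1): [2 3 9 4 2]
step 5 (fire t2): [2 3 9 5 1]
step 6 (fire t2): [2 3 9 5 1]
step 7 (fire t1): [1 3 12 5 1]
step 8 (fire t1): [0 3 15 5 1]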